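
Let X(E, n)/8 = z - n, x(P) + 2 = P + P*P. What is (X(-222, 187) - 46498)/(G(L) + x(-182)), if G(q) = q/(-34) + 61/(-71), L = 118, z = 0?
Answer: -9654793/6625559 ≈ -1.4572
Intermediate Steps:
x(P) = -2 + P + P**2 (x(P) = -2 + (P + P*P) = -2 + (P + P**2) = -2 + P + P**2)
X(E, n) = -8*n (X(E, n) = 8*(0 - n) = 8*(-n) = -8*n)
G(q) = -61/71 - q/34 (G(q) = q*(-1/34) + 61*(-1/71) = -q/34 - 61/71 = -61/71 - q/34)
(X(-222, 187) - 46498)/(G(L) + x(-182)) = (-8*187 - 46498)/((-61/71 - 1/34*118) + (-2 - 182 + (-182)**2)) = (-1496 - 46498)/((-61/71 - 59/17) + (-2 - 182 + 33124)) = -47994/(-5226/1207 + 32940) = -47994/39753354/1207 = -47994*1207/39753354 = -9654793/6625559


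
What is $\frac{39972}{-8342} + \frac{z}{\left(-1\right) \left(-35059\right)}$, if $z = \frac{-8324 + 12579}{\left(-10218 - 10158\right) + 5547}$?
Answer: $- \frac{10390537508851}{2168460818781} \approx -4.7917$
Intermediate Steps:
$z = - \frac{4255}{14829}$ ($z = \frac{4255}{\left(-10218 - 10158\right) + 5547} = \frac{4255}{-20376 + 5547} = \frac{4255}{-14829} = 4255 \left(- \frac{1}{14829}\right) = - \frac{4255}{14829} \approx -0.28694$)
$\frac{39972}{-8342} + \frac{z}{\left(-1\right) \left(-35059\right)} = \frac{39972}{-8342} - \frac{4255}{14829 \left(\left(-1\right) \left(-35059\right)\right)} = 39972 \left(- \frac{1}{8342}\right) - \frac{4255}{14829 \cdot 35059} = - \frac{19986}{4171} - \frac{4255}{519889911} = - \frac{10390537508851}{2168460818781}$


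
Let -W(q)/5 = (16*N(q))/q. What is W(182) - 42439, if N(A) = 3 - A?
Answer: -3854789/91 ≈ -42360.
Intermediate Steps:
W(q) = -5*(48 - 16*q)/q (W(q) = -5*16*(3 - q)/q = -5*(48 - 16*q)/q)
W(182) - 42439 = (80 - 240/182) - 42439 = (80 - 240*1/182) - 42439 = (80 - 120/91) - 42439 = 7160/91 - 42439 = -3854789/91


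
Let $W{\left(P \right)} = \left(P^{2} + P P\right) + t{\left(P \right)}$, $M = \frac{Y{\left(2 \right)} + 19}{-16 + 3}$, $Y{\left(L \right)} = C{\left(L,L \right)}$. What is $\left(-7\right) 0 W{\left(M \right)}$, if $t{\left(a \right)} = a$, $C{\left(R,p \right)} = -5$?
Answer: $0$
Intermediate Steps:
$Y{\left(L \right)} = -5$
$M = - \frac{14}{13}$ ($M = \frac{-5 + 19}{-16 + 3} = \frac{14}{-13} = 14 \left(- \frac{1}{13}\right) = - \frac{14}{13} \approx -1.0769$)
$W{\left(P \right)} = P + 2 P^{2}$ ($W{\left(P \right)} = \left(P^{2} + P P\right) + P = \left(P^{2} + P^{2}\right) + P = 2 P^{2} + P = P + 2 P^{2}$)
$\left(-7\right) 0 W{\left(M \right)} = \left(-7\right) 0 \left(- \frac{14 \left(1 + 2 \left(- \frac{14}{13}\right)\right)}{13}\right) = 0 \left(- \frac{14 \left(1 - \frac{28}{13}\right)}{13}\right) = 0 \left(\left(- \frac{14}{13}\right) \left(- \frac{15}{13}\right)\right) = 0 \cdot \frac{210}{169} = 0$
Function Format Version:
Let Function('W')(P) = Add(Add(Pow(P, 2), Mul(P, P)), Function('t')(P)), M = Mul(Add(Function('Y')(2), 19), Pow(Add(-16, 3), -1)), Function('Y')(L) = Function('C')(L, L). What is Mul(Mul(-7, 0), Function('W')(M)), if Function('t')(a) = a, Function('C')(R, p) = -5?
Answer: 0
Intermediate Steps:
Function('Y')(L) = -5
M = Rational(-14, 13) (M = Mul(Add(-5, 19), Pow(Add(-16, 3), -1)) = Mul(14, Pow(-13, -1)) = Mul(14, Rational(-1, 13)) = Rational(-14, 13) ≈ -1.0769)
Function('W')(P) = Add(P, Mul(2, Pow(P, 2))) (Function('W')(P) = Add(Add(Pow(P, 2), Mul(P, P)), P) = Add(Add(Pow(P, 2), Pow(P, 2)), P) = Add(Mul(2, Pow(P, 2)), P) = Add(P, Mul(2, Pow(P, 2))))
Mul(Mul(-7, 0), Function('W')(M)) = Mul(Mul(-7, 0), Mul(Rational(-14, 13), Add(1, Mul(2, Rational(-14, 13))))) = Mul(0, Mul(Rational(-14, 13), Add(1, Rational(-28, 13)))) = Mul(0, Mul(Rational(-14, 13), Rational(-15, 13))) = Mul(0, Rational(210, 169)) = 0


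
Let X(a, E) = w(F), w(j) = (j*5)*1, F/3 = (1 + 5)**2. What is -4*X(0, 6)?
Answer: -2160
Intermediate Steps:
F = 108 (F = 3*(1 + 5)**2 = 3*6**2 = 3*36 = 108)
w(j) = 5*j (w(j) = (5*j)*1 = 5*j)
X(a, E) = 540 (X(a, E) = 5*108 = 540)
-4*X(0, 6) = -4*540 = -2160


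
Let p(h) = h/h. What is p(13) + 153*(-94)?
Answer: -14381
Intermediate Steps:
p(h) = 1
p(13) + 153*(-94) = 1 + 153*(-94) = 1 - 14382 = -14381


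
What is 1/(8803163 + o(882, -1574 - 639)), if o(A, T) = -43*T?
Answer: 1/8898322 ≈ 1.1238e-7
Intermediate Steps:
1/(8803163 + o(882, -1574 - 639)) = 1/(8803163 - 43*(-1574 - 639)) = 1/(8803163 - 43*(-2213)) = 1/(8803163 + 95159) = 1/8898322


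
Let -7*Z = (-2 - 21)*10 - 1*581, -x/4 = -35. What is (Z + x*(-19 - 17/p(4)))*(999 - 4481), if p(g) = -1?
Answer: 4000818/7 ≈ 5.7155e+5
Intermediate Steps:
x = 140 (x = -4*(-35) = 140)
Z = 811/7 (Z = -((-2 - 21)*10 - 1*581)/7 = -(-23*10 - 581)/7 = -(-230 - 581)/7 = -⅐*(-811) = 811/7 ≈ 115.86)
(Z + x*(-19 - 17/p(4)))*(999 - 4481) = (811/7 + 140*(-19 - 17/(-1)))*(999 - 4481) = (811/7 + 140*(-19 - 17*(-1)))*(-3482) = (811/7 + 140*(-19 + 17))*(-3482) = (811/7 + 140*(-2))*(-3482) = (811/7 - 280)*(-3482) = -1149/7*(-3482) = 4000818/7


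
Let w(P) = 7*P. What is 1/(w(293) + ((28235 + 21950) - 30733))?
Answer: 1/21503 ≈ 4.6505e-5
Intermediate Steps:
1/(w(293) + ((28235 + 21950) - 30733)) = 1/(7*293 + ((28235 + 21950) - 30733)) = 1/(2051 + (50185 - 30733)) = 1/(2051 + 19452) = 1/21503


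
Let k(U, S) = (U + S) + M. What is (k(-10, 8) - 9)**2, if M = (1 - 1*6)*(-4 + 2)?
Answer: 1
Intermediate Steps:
M = 10 (M = (1 - 6)*(-2) = -5*(-2) = 10)
k(U, S) = 10 + S + U (k(U, S) = (U + S) + 10 = (S + U) + 10 = 10 + S + U)
(k(-10, 8) - 9)**2 = ((10 + 8 - 10) - 9)**2 = (8 - 9)**2 = (-1)**2 = 1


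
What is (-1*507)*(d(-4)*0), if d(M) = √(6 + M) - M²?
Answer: 0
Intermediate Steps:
(-1*507)*(d(-4)*0) = (-1*507)*((√(6 - 4) - 1*(-4)²)*0) = -507*(√2 - 1*16)*0 = -507*(√2 - 16)*0 = -507*(-16 + √2)*0 = -507*0 = 0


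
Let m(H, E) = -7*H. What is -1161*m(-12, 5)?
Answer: -97524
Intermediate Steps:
-1161*m(-12, 5) = -(-8127)*(-12) = -1161*84 = -97524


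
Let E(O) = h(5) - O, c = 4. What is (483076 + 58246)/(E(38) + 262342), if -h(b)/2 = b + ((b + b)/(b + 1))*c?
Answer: 26193/12691 ≈ 2.0639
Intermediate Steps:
h(b) = -2*b - 16*b/(1 + b) (h(b) = -2*(b + ((b + b)/(b + 1))*4) = -2*(b + ((2*b)/(1 + b))*4) = -2*(b + (2*b/(1 + b))*4) = -2*(b + 8*b/(1 + b)) = -2*b - 16*b/(1 + b))
E(O) = -70/3 - O (E(O) = -2*5*(9 + 5)/(1 + 5) - O = -2*5*14/6 - O = -2*5*⅙*14 - O = -70/3 - O)
(483076 + 58246)/(E(38) + 262342) = (483076 + 58246)/((-70/3 - 1*38) + 262342) = 541322/((-70/3 - 38) + 262342) = 541322/(-184/3 + 262342) = 541322/(786842/3) = 541322*(3/786842) = 26193/12691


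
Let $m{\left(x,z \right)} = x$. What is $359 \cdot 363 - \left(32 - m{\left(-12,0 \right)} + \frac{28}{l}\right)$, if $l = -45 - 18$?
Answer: $\frac{1172461}{9} \approx 1.3027 \cdot 10^{5}$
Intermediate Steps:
$l = -63$ ($l = -45 - 18 = -63$)
$359 \cdot 363 - \left(32 - m{\left(-12,0 \right)} + \frac{28}{l}\right) = 359 \cdot 363 - \left(44 + \frac{28}{-63}\right) = 130317 - \frac{392}{9} = \frac{1172461}{9}$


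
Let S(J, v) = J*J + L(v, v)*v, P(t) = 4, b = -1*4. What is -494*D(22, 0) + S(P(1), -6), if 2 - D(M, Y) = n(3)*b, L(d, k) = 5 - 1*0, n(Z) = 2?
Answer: -4954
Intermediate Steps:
b = -4
L(d, k) = 5 (L(d, k) = 5 + 0 = 5)
S(J, v) = J**2 + 5*v (S(J, v) = J*J + 5*v = J**2 + 5*v)
D(M, Y) = 10 (D(M, Y) = 2 - 2*(-4) = 2 - 1*(-8) = 2 + 8 = 10)
-494*D(22, 0) + S(P(1), -6) = -494*10 + (4**2 + 5*(-6)) = -4940 + (16 - 30) = -4940 - 14 = -4954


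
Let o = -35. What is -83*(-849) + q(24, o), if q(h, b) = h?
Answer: 70491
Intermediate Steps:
-83*(-849) + q(24, o) = -83*(-849) + 24 = 70467 + 24 = 70491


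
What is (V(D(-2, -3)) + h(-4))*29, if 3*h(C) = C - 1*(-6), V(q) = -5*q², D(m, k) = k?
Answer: -3857/3 ≈ -1285.7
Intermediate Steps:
h(C) = 2 + C/3 (h(C) = (C - 1*(-6))/3 = (C + 6)/3 = (6 + C)/3 = 2 + C/3)
(V(D(-2, -3)) + h(-4))*29 = (-5*(-3)² + (2 + (⅓)*(-4)))*29 = (-5*9 + (2 - 4/3))*29 = (-45 + ⅔)*29 = -133/3*29 = -3857/3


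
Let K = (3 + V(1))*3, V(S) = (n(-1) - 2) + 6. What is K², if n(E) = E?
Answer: 324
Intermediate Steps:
V(S) = 3 (V(S) = (-1 - 2) + 6 = -3 + 6 = 3)
K = 18 (K = (3 + 3)*3 = 6*3 = 18)
K² = 18² = 324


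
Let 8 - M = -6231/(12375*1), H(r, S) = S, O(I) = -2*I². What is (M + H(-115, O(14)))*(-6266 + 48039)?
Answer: -66081669479/4125 ≈ -1.6020e+7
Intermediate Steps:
M = 35077/4125 (M = 8 - (-6231)/(12375*1) = 8 - (-6231)/12375 = 8 - 1*(-2077/4125) = 8 + 2077/4125 = 35077/4125 ≈ 8.5035)
(M + H(-115, O(14)))*(-6266 + 48039) = (35077/4125 - 2*14²)*(-6266 + 48039) = (35077/4125 - 2*196)*41773 = (35077/4125 - 392)*41773 = -1581923/4125*41773 = -66081669479/4125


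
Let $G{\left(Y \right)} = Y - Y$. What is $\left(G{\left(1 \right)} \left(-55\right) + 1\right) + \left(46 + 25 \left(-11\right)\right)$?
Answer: $-228$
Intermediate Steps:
$G{\left(Y \right)} = 0$
$\left(G{\left(1 \right)} \left(-55\right) + 1\right) + \left(46 + 25 \left(-11\right)\right) = \left(0 \left(-55\right) + 1\right) + \left(46 + 25 \left(-11\right)\right) = \left(0 + 1\right) + \left(46 - 275\right) = 1 - 229 = -228$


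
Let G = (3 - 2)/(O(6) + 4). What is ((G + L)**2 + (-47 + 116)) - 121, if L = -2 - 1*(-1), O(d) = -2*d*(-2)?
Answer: -40039/784 ≈ -51.070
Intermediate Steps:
O(d) = 4*d
L = -1 (L = -2 + 1 = -1)
G = 1/28 (G = (3 - 2)/(4*6 + 4) = 1/(24 + 4) = 1/28 ≈ 0.035714)
((G + L)**2 + (-47 + 116)) - 121 = ((1/28 - 1)**2 + (-47 + 116)) - 121 = ((-27/28)**2 + 69) - 121 = (729/784 + 69) - 121 = 54825/784 - 121 = -40039/784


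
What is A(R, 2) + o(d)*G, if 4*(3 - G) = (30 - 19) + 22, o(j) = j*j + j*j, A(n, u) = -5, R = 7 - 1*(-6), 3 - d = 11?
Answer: -677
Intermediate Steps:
d = -8 (d = 3 - 1*11 = 3 - 11 = -8)
R = 13 (R = 7 + 6 = 13)
o(j) = 2*j**2 (o(j) = j**2 + j**2 = 2*j**2)
G = -21/4 (G = 3 - ((30 - 19) + 22)/4 = 3 - (11 + 22)/4 = 3 - 1/4*33 = 3 - 33/4 = -21/4 ≈ -5.2500)
A(R, 2) + o(d)*G = -5 + (2*(-8)**2)*(-21/4) = -5 + (2*64)*(-21/4) = -5 + 128*(-21/4) = -5 - 672 = -677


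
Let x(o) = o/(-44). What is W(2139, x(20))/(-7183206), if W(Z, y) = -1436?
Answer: 718/3591603 ≈ 0.00019991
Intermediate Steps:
x(o) = -o/44 (x(o) = o*(-1/44) = -o/44)
W(2139, x(20))/(-7183206) = -1436/(-7183206) = -1436*(-1/7183206) = 718/3591603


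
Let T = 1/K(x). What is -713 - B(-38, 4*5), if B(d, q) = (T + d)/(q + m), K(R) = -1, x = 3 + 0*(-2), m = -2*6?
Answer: -5665/8 ≈ -708.13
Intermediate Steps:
m = -12
x = 3 (x = 3 + 0 = 3)
T = -1 (T = 1/(-1) = -1)
B(d, q) = (-1 + d)/(-12 + q) (B(d, q) = (-1 + d)/(q - 12) = (-1 + d)/(-12 + q))
-713 - B(-38, 4*5) = -713 - (-1 - 38)/(-12 + 4*5) = -713 - (-39)/(-12 + 20) = -713 - (-39)/8 = -713 - 1*(-39/8) = -713 + 39/8 = -5665/8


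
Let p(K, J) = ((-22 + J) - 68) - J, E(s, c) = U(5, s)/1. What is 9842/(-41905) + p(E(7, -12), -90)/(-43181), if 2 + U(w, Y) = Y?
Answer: -14524688/62396545 ≈ -0.23278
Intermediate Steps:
U(w, Y) = -2 + Y
E(s, c) = -2 + s (E(s, c) = (-2 + s)/1 = (-2 + s)*1 = -2 + s)
p(K, J) = -90 (p(K, J) = (-90 + J) - J = -90)
9842/(-41905) + p(E(7, -12), -90)/(-43181) = 9842/(-41905) - 90/(-43181) = 9842*(-1/41905) - 90*(-1/43181) = -9842/41905 + 90/43181 = -14524688/62396545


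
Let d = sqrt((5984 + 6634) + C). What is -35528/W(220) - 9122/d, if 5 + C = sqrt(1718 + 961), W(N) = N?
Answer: -8882/55 - 9122/sqrt(12613 + sqrt(2679)) ≈ -242.55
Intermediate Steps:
C = -5 + sqrt(2679) (C = -5 + sqrt(1718 + 961) = -5 + sqrt(2679) ≈ 46.759)
d = sqrt(12613 + sqrt(2679)) (d = sqrt((5984 + 6634) + (-5 + sqrt(2679))) = sqrt(12618 + (-5 + sqrt(2679))) = sqrt(12613 + sqrt(2679)) ≈ 112.54)
-35528/W(220) - 9122/d = -35528/220 - 9122/sqrt(12613 + sqrt(2679)) = -35528*1/220 - 9122/sqrt(12613 + sqrt(2679)) = -8882/55 - 9122/sqrt(12613 + sqrt(2679))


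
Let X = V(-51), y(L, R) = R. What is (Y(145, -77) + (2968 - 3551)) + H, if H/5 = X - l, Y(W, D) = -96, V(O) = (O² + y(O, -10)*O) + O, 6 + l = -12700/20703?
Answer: 303383153/20703 ≈ 14654.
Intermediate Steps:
l = -136918/20703 (l = -6 - 12700/20703 = -136918/20703 ≈ -6.6134)
V(O) = O² - 9*O (V(O) = (O² - 10*O) + O = O² - 9*O)
X = 3060 (X = -51*(-9 - 51) = -51*(-60) = 3060)
H = 317440490/20703 (H = 5*(3060 - 1*(-136918/20703)) = 5*(3060 + 136918/20703) = 5*(63488098/20703) = 317440490/20703 ≈ 15333.)
(Y(145, -77) + (2968 - 3551)) + H = (-96 + (2968 - 3551)) + 317440490/20703 = (-96 - 583) + 317440490/20703 = -679 + 317440490/20703 = 303383153/20703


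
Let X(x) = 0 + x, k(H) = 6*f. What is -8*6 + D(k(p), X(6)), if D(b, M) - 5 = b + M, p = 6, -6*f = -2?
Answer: -35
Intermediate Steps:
f = ⅓ (f = -⅙*(-2) = ⅓ ≈ 0.33333)
k(H) = 2 (k(H) = 6*(⅓) = 2)
X(x) = x
D(b, M) = 5 + M + b (D(b, M) = 5 + (b + M) = 5 + (M + b) = 5 + M + b)
-8*6 + D(k(p), X(6)) = -8*6 + (5 + 6 + 2) = -48 + 13 = -35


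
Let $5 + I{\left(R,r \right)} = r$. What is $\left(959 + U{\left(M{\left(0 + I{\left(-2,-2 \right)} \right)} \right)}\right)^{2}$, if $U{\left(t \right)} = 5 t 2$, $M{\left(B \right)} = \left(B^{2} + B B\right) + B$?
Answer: $3493161$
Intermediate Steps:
$I{\left(R,r \right)} = -5 + r$
$M{\left(B \right)} = B + 2 B^{2}$ ($M{\left(B \right)} = \left(B^{2} + B^{2}\right) + B = 2 B^{2} + B = B + 2 B^{2}$)
$U{\left(t \right)} = 10 t$
$\left(959 + U{\left(M{\left(0 + I{\left(-2,-2 \right)} \right)} \right)}\right)^{2} = \left(959 + 10 \left(0 - 7\right) \left(1 + 2 \left(0 - 7\right)\right)\right)^{2} = \left(959 + 10 \left(- 7 \left(1 + 2 \left(-7\right)\right)\right)\right)^{2} = \left(959 + 10 \left(- 7 \left(1 - 14\right)\right)\right)^{2} = \left(959 + 10 \left(\left(-7\right) \left(-13\right)\right)\right)^{2} = \left(959 + 10 \cdot 91\right)^{2} = \left(959 + 910\right)^{2} = 1869^{2} = 3493161$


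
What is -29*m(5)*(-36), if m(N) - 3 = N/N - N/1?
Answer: -1044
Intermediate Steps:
m(N) = 4 - N (m(N) = 3 + (N/N - N/1) = 3 + (1 - N*1) = 3 + (1 - N) = 4 - N)
-29*m(5)*(-36) = -29*(4 - 1*5)*(-36) = -29*(4 - 5)*(-36) = -29*(-1)*(-36) = 29*(-36) = -1044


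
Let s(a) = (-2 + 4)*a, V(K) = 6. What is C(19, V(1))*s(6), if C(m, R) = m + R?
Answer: 300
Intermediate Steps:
s(a) = 2*a
C(m, R) = R + m
C(19, V(1))*s(6) = (6 + 19)*(2*6) = 25*12 = 300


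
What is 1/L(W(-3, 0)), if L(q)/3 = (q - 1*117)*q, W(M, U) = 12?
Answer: -1/3780 ≈ -0.00026455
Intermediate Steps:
L(q) = 3*q*(-117 + q) (L(q) = 3*((q - 1*117)*q) = 3*((q - 117)*q) = 3*((-117 + q)*q) = 3*(q*(-117 + q)) = 3*q*(-117 + q))
1/L(W(-3, 0)) = 1/(3*12*(-117 + 12)) = 1/(3*12*(-105)) = 1/(-3780) = -1/3780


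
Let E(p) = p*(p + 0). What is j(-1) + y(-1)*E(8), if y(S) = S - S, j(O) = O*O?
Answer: 1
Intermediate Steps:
j(O) = O²
y(S) = 0
E(p) = p² (E(p) = p*p = p²)
j(-1) + y(-1)*E(8) = (-1)² + 0*8² = 1 + 0*64 = 1 + 0 = 1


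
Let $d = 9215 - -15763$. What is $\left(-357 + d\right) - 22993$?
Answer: $1628$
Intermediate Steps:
$d = 24978$ ($d = 9215 + 15763 = 24978$)
$\left(-357 + d\right) - 22993 = \left(-357 + 24978\right) - 22993 = 24621 - 22993 = 1628$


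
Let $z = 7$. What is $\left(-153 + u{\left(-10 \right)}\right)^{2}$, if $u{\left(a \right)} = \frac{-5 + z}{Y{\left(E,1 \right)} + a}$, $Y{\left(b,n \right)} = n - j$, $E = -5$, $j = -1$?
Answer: $\frac{375769}{16} \approx 23486.0$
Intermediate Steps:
$Y{\left(b,n \right)} = 1 + n$ ($Y{\left(b,n \right)} = n - -1 = n + 1 = 1 + n$)
$u{\left(a \right)} = \frac{2}{2 + a}$ ($u{\left(a \right)} = \frac{-5 + 7}{\left(1 + 1\right) + a} = \frac{2}{2 + a}$)
$\left(-153 + u{\left(-10 \right)}\right)^{2} = \left(-153 + \frac{2}{2 - 10}\right)^{2} = \left(-153 + \frac{2}{-8}\right)^{2} = \left(-153 + 2 \left(- \frac{1}{8}\right)\right)^{2} = \left(-153 - \frac{1}{4}\right)^{2} = \left(- \frac{613}{4}\right)^{2} = \frac{375769}{16}$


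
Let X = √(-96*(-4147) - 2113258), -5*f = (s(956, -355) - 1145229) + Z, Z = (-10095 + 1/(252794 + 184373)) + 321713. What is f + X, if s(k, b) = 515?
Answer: 364202079031/2185835 + I*√1715146 ≈ 1.6662e+5 + 1309.6*I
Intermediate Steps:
Z = 136229106207/437167 (Z = (-10095 + 1/437167) + 321713 = -4413200864/437167 + 321713 = 136229106207/437167 ≈ 3.1162e+5)
f = 364202079031/2185835 (f = -((515 - 1145229) + 136229106207/437167)/5 = -(-1144714 + 136229106207/437167)/5 = -⅕*(-364202079031/437167) = 364202079031/2185835 ≈ 1.6662e+5)
X = I*√1715146 (X = √(398112 - 2113258) = √(-1715146) = I*√1715146 ≈ 1309.6*I)
f + X = 364202079031/2185835 + I*√1715146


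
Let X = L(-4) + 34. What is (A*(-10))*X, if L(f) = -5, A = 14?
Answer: -4060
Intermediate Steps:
X = 29 (X = -5 + 34 = 29)
(A*(-10))*X = (14*(-10))*29 = -140*29 = -4060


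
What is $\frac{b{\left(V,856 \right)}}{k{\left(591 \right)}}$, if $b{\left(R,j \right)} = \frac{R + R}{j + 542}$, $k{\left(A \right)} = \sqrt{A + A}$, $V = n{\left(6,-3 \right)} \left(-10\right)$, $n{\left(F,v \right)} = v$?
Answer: $\frac{5 \sqrt{1182}}{137703} \approx 0.0012483$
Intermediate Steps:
$V = 30$ ($V = \left(-3\right) \left(-10\right) = 30$)
$k{\left(A \right)} = \sqrt{2} \sqrt{A}$ ($k{\left(A \right)} = \sqrt{2 A} = \sqrt{2} \sqrt{A}$)
$b{\left(R,j \right)} = \frac{2 R}{542 + j}$
$\frac{b{\left(V,856 \right)}}{k{\left(591 \right)}} = \frac{2 \cdot 30 \frac{1}{542 + 856}}{\sqrt{2} \sqrt{591}} = \frac{2 \cdot 30 \cdot \frac{1}{1398}}{\sqrt{1182}} = 2 \cdot 30 \cdot \frac{1}{1398} \frac{\sqrt{1182}}{1182} = \frac{10 \frac{\sqrt{1182}}{1182}}{233} = \frac{5 \sqrt{1182}}{137703}$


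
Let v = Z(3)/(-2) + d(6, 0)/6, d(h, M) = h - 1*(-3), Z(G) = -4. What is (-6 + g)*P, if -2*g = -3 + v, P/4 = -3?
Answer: 75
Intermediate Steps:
d(h, M) = 3 + h (d(h, M) = h + 3 = 3 + h)
v = 7/2 (v = -4/(-2) + (3 + 6)/6 = -4*(-1/2) + 9*(1/6) = 2 + 3/2 = 7/2 ≈ 3.5000)
P = -12 (P = 4*(-3) = -12)
g = -1/4 (g = -(-3 + 7/2)/2 = -1/2*1/2 = -1/4 ≈ -0.25000)
(-6 + g)*P = (-6 - 1/4)*(-12) = -25/4*(-12) = 75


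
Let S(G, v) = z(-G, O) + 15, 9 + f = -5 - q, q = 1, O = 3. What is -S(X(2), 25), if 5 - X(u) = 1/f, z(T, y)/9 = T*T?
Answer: -6151/25 ≈ -246.04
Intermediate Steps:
f = -15 (f = -9 + (-5 - 1*1) = -9 + (-5 - 1) = -9 - 6 = -15)
z(T, y) = 9*T² (z(T, y) = 9*(T*T) = 9*T²)
X(u) = 76/15 (X(u) = 5 - 1/(-15) = 5 - 1*(-1/15) = 5 + 1/15 = 76/15)
S(G, v) = 15 + 9*G² (S(G, v) = 9*(-G)² + 15 = 9*G² + 15 = 15 + 9*G²)
-S(X(2), 25) = -(15 + 9*(76/15)²) = -(15 + 9*(5776/225)) = -(15 + 5776/25) = -1*6151/25 = -6151/25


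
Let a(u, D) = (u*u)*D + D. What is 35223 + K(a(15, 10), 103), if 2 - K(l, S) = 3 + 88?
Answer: 35134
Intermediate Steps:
a(u, D) = D + D*u**2 (a(u, D) = u**2*D + D = D*u**2 + D = D + D*u**2)
K(l, S) = -89 (K(l, S) = 2 - (3 + 88) = 2 - 1*91 = 2 - 91 = -89)
35223 + K(a(15, 10), 103) = 35223 - 89 = 35134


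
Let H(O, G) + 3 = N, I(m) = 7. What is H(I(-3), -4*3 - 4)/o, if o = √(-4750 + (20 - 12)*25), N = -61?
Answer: 32*I*√182/455 ≈ 0.9488*I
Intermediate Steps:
o = 5*I*√182 (o = √(-4750 + 8*25) = √(-4750 + 200) = √(-4550) = 5*I*√182 ≈ 67.454*I)
H(O, G) = -64 (H(O, G) = -3 - 61 = -64)
H(I(-3), -4*3 - 4)/o = -64*(-I*√182/910) = -(-32)*I*√182/455 = 32*I*√182/455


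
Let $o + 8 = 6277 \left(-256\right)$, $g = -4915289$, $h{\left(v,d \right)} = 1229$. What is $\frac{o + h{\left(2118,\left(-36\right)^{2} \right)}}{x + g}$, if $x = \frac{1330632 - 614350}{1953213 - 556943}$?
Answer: $\frac{1120989086285}{3431534927874} \approx 0.32667$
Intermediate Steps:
$x = \frac{358141}{698135}$ ($x = \frac{716282}{1396270} = 716282 \cdot \frac{1}{1396270} = \frac{358141}{698135} \approx 0.513$)
$o = -1606920$ ($o = -8 + 6277 \left(-256\right) = -8 - 1606912 = -1606920$)
$\frac{o + h{\left(2118,\left(-36\right)^{2} \right)}}{x + g} = \frac{-1606920 + 1229}{\frac{358141}{698135} - 4915289} = - \frac{1605691}{- \frac{3431534927874}{698135}} = \left(-1605691\right) \left(- \frac{698135}{3431534927874}\right) = \frac{1120989086285}{3431534927874}$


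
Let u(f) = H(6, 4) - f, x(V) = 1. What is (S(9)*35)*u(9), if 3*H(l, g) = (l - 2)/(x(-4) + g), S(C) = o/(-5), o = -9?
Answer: -2751/5 ≈ -550.20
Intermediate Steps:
S(C) = 9/5 (S(C) = -9/(-5) = -9*(-1/5) = 9/5)
H(l, g) = (-2 + l)/(3*(1 + g)) (H(l, g) = ((l - 2)/(1 + g))/3 = ((-2 + l)/(1 + g))/3 = (-2 + l)/(3*(1 + g)))
u(f) = 4/15 - f (u(f) = (-2 + 6)/(3*(1 + 4)) - f = (1/3)*4/5 - f = (1/3)*(1/5)*4 - f = 4/15 - f)
(S(9)*35)*u(9) = ((9/5)*35)*(4/15 - 1*9) = 63*(4/15 - 9) = 63*(-131/15) = -2751/5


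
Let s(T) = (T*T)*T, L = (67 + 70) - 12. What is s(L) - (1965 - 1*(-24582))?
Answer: 1926578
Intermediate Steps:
L = 125 (L = 137 - 12 = 125)
s(T) = T³ (s(T) = T²*T = T³)
s(L) - (1965 - 1*(-24582)) = 125³ - (1965 - 1*(-24582)) = 1953125 - (1965 + 24582) = 1953125 - 1*26547 = 1953125 - 26547 = 1926578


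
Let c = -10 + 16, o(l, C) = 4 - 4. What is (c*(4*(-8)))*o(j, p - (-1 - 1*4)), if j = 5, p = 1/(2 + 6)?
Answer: 0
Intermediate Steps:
p = ⅛ (p = 1/8 = ⅛ ≈ 0.12500)
o(l, C) = 0
c = 6
(c*(4*(-8)))*o(j, p - (-1 - 1*4)) = (6*(4*(-8)))*0 = (6*(-32))*0 = -192*0 = 0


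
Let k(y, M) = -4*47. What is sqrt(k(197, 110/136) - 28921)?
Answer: I*sqrt(29109) ≈ 170.61*I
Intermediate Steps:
k(y, M) = -188
sqrt(k(197, 110/136) - 28921) = sqrt(-188 - 28921) = sqrt(-29109) = I*sqrt(29109)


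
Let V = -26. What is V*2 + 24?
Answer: -28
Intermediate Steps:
V*2 + 24 = -26*2 + 24 = -52 + 24 = -28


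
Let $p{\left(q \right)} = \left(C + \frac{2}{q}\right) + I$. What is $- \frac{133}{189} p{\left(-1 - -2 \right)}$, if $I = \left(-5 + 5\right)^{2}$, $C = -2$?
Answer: $0$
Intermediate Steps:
$I = 0$ ($I = 0^{2} = 0$)
$p{\left(q \right)} = -2 + \frac{2}{q}$ ($p{\left(q \right)} = \left(-2 + \frac{2}{q}\right) + 0 = -2 + \frac{2}{q}$)
$- \frac{133}{189} p{\left(-1 - -2 \right)} = - \frac{133}{189} \left(-2 + \frac{2}{-1 - -2}\right) = \left(-133\right) \frac{1}{189} \left(-2 + \frac{2}{-1 + 2}\right) = - \frac{19 \left(-2 + \frac{2}{1}\right)}{27} = - \frac{19 \left(-2 + 2 \cdot 1\right)}{27} = - \frac{19 \left(-2 + 2\right)}{27} = \left(- \frac{19}{27}\right) 0 = 0$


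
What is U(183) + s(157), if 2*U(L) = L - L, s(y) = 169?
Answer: 169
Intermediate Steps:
U(L) = 0 (U(L) = (L - L)/2 = (½)*0 = 0)
U(183) + s(157) = 0 + 169 = 169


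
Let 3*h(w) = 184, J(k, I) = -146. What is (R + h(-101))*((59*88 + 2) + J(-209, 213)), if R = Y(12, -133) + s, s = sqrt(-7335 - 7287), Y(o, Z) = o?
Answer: 1110560/3 + 5048*I*sqrt(14622) ≈ 3.7019e+5 + 6.1041e+5*I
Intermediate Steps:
s = I*sqrt(14622) (s = sqrt(-14622) = I*sqrt(14622) ≈ 120.92*I)
h(w) = 184/3 (h(w) = (1/3)*184 = 184/3)
R = 12 + I*sqrt(14622) ≈ 12.0 + 120.92*I
(R + h(-101))*((59*88 + 2) + J(-209, 213)) = ((12 + I*sqrt(14622)) + 184/3)*((59*88 + 2) - 146) = (220/3 + I*sqrt(14622))*((5192 + 2) - 146) = (220/3 + I*sqrt(14622))*(5194 - 146) = (220/3 + I*sqrt(14622))*5048 = 1110560/3 + 5048*I*sqrt(14622)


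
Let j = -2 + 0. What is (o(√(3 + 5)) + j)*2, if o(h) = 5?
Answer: 6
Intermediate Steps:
j = -2
(o(√(3 + 5)) + j)*2 = (5 - 2)*2 = 3*2 = 6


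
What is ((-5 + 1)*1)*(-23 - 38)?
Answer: 244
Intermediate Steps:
((-5 + 1)*1)*(-23 - 38) = -4*1*(-61) = -4*(-61) = 244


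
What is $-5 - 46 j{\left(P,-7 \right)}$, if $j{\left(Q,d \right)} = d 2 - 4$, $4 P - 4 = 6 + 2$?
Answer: $823$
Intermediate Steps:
$P = 3$ ($P = 1 + \frac{6 + 2}{4} = 1 + \frac{1}{4} \cdot 8 = 1 + 2 = 3$)
$j{\left(Q,d \right)} = -4 + 2 d$ ($j{\left(Q,d \right)} = 2 d - 4 = -4 + 2 d$)
$-5 - 46 j{\left(P,-7 \right)} = -5 - 46 \left(-4 + 2 \left(-7\right)\right) = -5 - 46 \left(-4 - 14\right) = -5 - -828 = -5 + 828 = 823$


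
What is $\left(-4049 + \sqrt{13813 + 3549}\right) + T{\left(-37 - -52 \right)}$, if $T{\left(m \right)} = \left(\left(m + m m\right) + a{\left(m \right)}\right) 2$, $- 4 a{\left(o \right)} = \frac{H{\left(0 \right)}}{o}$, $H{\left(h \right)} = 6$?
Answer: $- \frac{17846}{5} + \sqrt{17362} \approx -3437.4$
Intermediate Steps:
$a{\left(o \right)} = - \frac{3}{2 o}$ ($a{\left(o \right)} = - \frac{6 \frac{1}{o}}{4} = - \frac{3}{2 o}$)
$T{\left(m \right)} = - \frac{3}{m} + 2 m + 2 m^{2}$ ($T{\left(m \right)} = \left(\left(m + m m\right) - \frac{3}{2 m}\right) 2 = \left(\left(m + m^{2}\right) - \frac{3}{2 m}\right) 2 = \left(m + m^{2} - \frac{3}{2 m}\right) 2 = - \frac{3}{m} + 2 m + 2 m^{2}$)
$\left(-4049 + \sqrt{13813 + 3549}\right) + T{\left(-37 - -52 \right)} = \left(-4049 + \sqrt{13813 + 3549}\right) + \frac{-3 + 2 \left(-37 - -52\right)^{2} \left(1 - -15\right)}{-37 - -52} = \left(-4049 + \sqrt{17362}\right) + \frac{-3 + 2 \left(-37 + 52\right)^{2} \left(1 + \left(-37 + 52\right)\right)}{-37 + 52} = \left(-4049 + \sqrt{17362}\right) + \frac{-3 + 2 \cdot 15^{2} \left(1 + 15\right)}{15} = \left(-4049 + \sqrt{17362}\right) + \frac{-3 + 2 \cdot 225 \cdot 16}{15} = \left(-4049 + \sqrt{17362}\right) + \frac{-3 + 7200}{15} = \left(-4049 + \sqrt{17362}\right) + \frac{1}{15} \cdot 7197 = \left(-4049 + \sqrt{17362}\right) + \frac{2399}{5} = - \frac{17846}{5} + \sqrt{17362}$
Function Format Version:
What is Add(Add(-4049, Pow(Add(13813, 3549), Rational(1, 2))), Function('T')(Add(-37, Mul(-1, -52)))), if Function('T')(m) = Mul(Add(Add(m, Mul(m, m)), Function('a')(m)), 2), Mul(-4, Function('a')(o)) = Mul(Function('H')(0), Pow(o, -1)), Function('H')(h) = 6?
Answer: Add(Rational(-17846, 5), Pow(17362, Rational(1, 2))) ≈ -3437.4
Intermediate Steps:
Function('a')(o) = Mul(Rational(-3, 2), Pow(o, -1)) (Function('a')(o) = Mul(Rational(-1, 4), Mul(6, Pow(o, -1))) = Mul(Rational(-3, 2), Pow(o, -1)))
Function('T')(m) = Add(Mul(-3, Pow(m, -1)), Mul(2, m), Mul(2, Pow(m, 2))) (Function('T')(m) = Mul(Add(Add(m, Mul(m, m)), Mul(Rational(-3, 2), Pow(m, -1))), 2) = Mul(Add(Add(m, Pow(m, 2)), Mul(Rational(-3, 2), Pow(m, -1))), 2) = Mul(Add(m, Pow(m, 2), Mul(Rational(-3, 2), Pow(m, -1))), 2) = Add(Mul(-3, Pow(m, -1)), Mul(2, m), Mul(2, Pow(m, 2))))
Add(Add(-4049, Pow(Add(13813, 3549), Rational(1, 2))), Function('T')(Add(-37, Mul(-1, -52)))) = Add(Add(-4049, Pow(Add(13813, 3549), Rational(1, 2))), Mul(Pow(Add(-37, Mul(-1, -52)), -1), Add(-3, Mul(2, Pow(Add(-37, Mul(-1, -52)), 2), Add(1, Add(-37, Mul(-1, -52))))))) = Add(Add(-4049, Pow(17362, Rational(1, 2))), Mul(Pow(Add(-37, 52), -1), Add(-3, Mul(2, Pow(Add(-37, 52), 2), Add(1, Add(-37, 52)))))) = Add(Add(-4049, Pow(17362, Rational(1, 2))), Mul(Pow(15, -1), Add(-3, Mul(2, Pow(15, 2), Add(1, 15))))) = Add(Add(-4049, Pow(17362, Rational(1, 2))), Mul(Rational(1, 15), Add(-3, Mul(2, 225, 16)))) = Add(Add(-4049, Pow(17362, Rational(1, 2))), Mul(Rational(1, 15), Add(-3, 7200))) = Add(Add(-4049, Pow(17362, Rational(1, 2))), Mul(Rational(1, 15), 7197)) = Add(Add(-4049, Pow(17362, Rational(1, 2))), Rational(2399, 5)) = Add(Rational(-17846, 5), Pow(17362, Rational(1, 2)))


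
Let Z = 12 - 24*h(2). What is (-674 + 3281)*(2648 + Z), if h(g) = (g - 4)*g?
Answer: 7184892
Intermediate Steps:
h(g) = g*(-4 + g) (h(g) = (-4 + g)*g = g*(-4 + g))
Z = 108 (Z = 12 - 48*(-4 + 2) = 12 - 48*(-2) = 12 - 24*(-4) = 12 + 96 = 108)
(-674 + 3281)*(2648 + Z) = (-674 + 3281)*(2648 + 108) = 2607*2756 = 7184892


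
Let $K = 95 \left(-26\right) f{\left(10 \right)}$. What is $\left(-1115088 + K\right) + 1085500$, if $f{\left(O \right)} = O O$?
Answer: $-276588$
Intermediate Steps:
$f{\left(O \right)} = O^{2}$
$K = -247000$ ($K = 95 \left(-26\right) 10^{2} = \left(-2470\right) 100 = -247000$)
$\left(-1115088 + K\right) + 1085500 = \left(-1115088 - 247000\right) + 1085500 = -1362088 + 1085500 = -276588$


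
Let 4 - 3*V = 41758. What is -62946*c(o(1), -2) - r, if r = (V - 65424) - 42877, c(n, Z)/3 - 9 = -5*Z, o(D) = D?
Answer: -3465703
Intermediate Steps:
V = -13918 (V = 4/3 - ⅓*41758 = 4/3 - 41758/3 = -13918)
c(n, Z) = 27 - 15*Z (c(n, Z) = 27 + 3*(-5*Z) = 27 - 15*Z)
r = -122219 (r = (-13918 - 65424) - 42877 = -79342 - 42877 = -122219)
-62946*c(o(1), -2) - r = -62946*(27 - 15*(-2)) - 1*(-122219) = -62946*(27 + 30) + 122219 = -62946*57 + 122219 = -269*13338 + 122219 = -3587922 + 122219 = -3465703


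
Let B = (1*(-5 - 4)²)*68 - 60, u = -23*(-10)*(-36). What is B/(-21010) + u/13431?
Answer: -3744468/4275535 ≈ -0.87579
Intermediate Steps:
u = -8280 (u = 230*(-36) = -8280)
B = 5448 (B = (1*(-9)²)*68 - 60 = (1*81)*68 - 60 = 81*68 - 60 = 5508 - 60 = 5448)
B/(-21010) + u/13431 = 5448/(-21010) - 8280/13431 = 5448*(-1/21010) - 8280*1/13431 = -2724/10505 - 2760/4477 = -3744468/4275535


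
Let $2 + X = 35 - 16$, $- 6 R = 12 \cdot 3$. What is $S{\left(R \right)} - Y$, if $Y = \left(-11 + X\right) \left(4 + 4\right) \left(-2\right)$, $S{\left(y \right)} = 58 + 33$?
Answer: $187$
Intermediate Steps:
$R = -6$ ($R = - \frac{12 \cdot 3}{6} = \left(- \frac{1}{6}\right) 36 = -6$)
$X = 17$ ($X = -2 + \left(35 - 16\right) = -2 + 19 = 17$)
$S{\left(y \right)} = 91$
$Y = -96$ ($Y = \left(-11 + 17\right) \left(4 + 4\right) \left(-2\right) = 6 \cdot 8 \left(-2\right) = 6 \left(-16\right) = -96$)
$S{\left(R \right)} - Y = 91 - -96 = 91 + 96 = 187$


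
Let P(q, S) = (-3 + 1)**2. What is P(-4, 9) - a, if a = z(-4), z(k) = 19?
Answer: -15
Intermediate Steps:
P(q, S) = 4 (P(q, S) = (-2)**2 = 4)
a = 19
P(-4, 9) - a = 4 - 1*19 = 4 - 19 = -15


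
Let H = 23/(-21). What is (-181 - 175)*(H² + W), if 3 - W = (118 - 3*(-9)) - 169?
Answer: -4427216/441 ≈ -10039.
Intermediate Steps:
H = -23/21 (H = 23*(-1/21) = -23/21 ≈ -1.0952)
W = 27 (W = 3 - ((118 - 3*(-9)) - 169) = 3 - ((118 + 27) - 169) = 3 - (145 - 169) = 3 - 1*(-24) = 3 + 24 = 27)
(-181 - 175)*(H² + W) = (-181 - 175)*((-23/21)² + 27) = -356*(529/441 + 27) = -356*12436/441 = -4427216/441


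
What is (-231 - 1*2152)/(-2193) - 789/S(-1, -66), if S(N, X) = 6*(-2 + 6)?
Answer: -557695/17544 ≈ -31.788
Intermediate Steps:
S(N, X) = 24 (S(N, X) = 6*4 = 24)
(-231 - 1*2152)/(-2193) - 789/S(-1, -66) = (-231 - 1*2152)/(-2193) - 789/24 = (-231 - 2152)*(-1/2193) - 789*1/24 = -2383*(-1/2193) - 263/8 = 2383/2193 - 263/8 = -557695/17544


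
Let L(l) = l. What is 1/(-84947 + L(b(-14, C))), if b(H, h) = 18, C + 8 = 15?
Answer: -1/84929 ≈ -1.1775e-5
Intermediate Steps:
C = 7 (C = -8 + 15 = 7)
1/(-84947 + L(b(-14, C))) = 1/(-84947 + 18) = 1/(-84929) = -1/84929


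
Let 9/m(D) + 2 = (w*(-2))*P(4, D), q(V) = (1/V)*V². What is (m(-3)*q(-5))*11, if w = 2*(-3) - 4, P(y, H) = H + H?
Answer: 495/122 ≈ 4.0574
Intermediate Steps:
P(y, H) = 2*H
q(V) = V (q(V) = V²/V = V)
w = -10 (w = -6 - 4 = -10)
m(D) = 9/(-2 + 40*D) (m(D) = 9/(-2 + (-10*(-2))*(2*D)) = 9/(-2 + 20*(2*D)) = 9/(-2 + 40*D))
(m(-3)*q(-5))*11 = ((9/(2*(-1 + 20*(-3))))*(-5))*11 = ((9/(2*(-1 - 60)))*(-5))*11 = (((9/2)/(-61))*(-5))*11 = (((9/2)*(-1/61))*(-5))*11 = -9/122*(-5)*11 = (45/122)*11 = 495/122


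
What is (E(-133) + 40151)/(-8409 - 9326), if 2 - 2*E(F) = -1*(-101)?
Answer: -80203/35470 ≈ -2.2612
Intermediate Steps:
E(F) = -99/2 (E(F) = 1 - (-1)*(-101)/2 = 1 - 1/2*101 = 1 - 101/2 = -99/2)
(E(-133) + 40151)/(-8409 - 9326) = (-99/2 + 40151)/(-8409 - 9326) = (80203/2)/(-17735) = (80203/2)*(-1/17735) = -80203/35470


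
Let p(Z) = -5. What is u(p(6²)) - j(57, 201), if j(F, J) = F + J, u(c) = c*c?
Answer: -233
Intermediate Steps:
u(c) = c²
u(p(6²)) - j(57, 201) = (-5)² - (57 + 201) = 25 - 1*258 = 25 - 258 = -233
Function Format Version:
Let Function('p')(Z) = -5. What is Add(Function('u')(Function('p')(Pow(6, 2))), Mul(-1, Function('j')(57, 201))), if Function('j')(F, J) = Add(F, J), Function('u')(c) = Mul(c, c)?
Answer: -233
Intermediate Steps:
Function('u')(c) = Pow(c, 2)
Add(Function('u')(Function('p')(Pow(6, 2))), Mul(-1, Function('j')(57, 201))) = Add(Pow(-5, 2), Mul(-1, Add(57, 201))) = Add(25, Mul(-1, 258)) = Add(25, -258) = -233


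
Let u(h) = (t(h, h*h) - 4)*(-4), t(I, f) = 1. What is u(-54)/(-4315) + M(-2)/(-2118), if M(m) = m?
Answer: -8393/4569585 ≈ -0.0018367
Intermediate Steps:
u(h) = 12 (u(h) = (1 - 4)*(-4) = -3*(-4) = 12)
u(-54)/(-4315) + M(-2)/(-2118) = 12/(-4315) - 2/(-2118) = 12*(-1/4315) - 2*(-1/2118) = -12/4315 + 1/1059 = -8393/4569585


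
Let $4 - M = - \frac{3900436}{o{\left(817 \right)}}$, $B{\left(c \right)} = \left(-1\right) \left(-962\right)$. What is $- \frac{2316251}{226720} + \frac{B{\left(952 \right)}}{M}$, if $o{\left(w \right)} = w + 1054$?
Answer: $- \frac{108045622831}{11075045280} \approx -9.7558$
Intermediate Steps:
$B{\left(c \right)} = 962$
$o{\left(w \right)} = 1054 + w$
$M = \frac{3907920}{1871}$ ($M = 4 - - \frac{3900436}{1054 + 817} = 4 - - \frac{3900436}{1871} = 4 + \frac{3900436}{1871} = \frac{3907920}{1871} \approx 2088.7$)
$- \frac{2316251}{226720} + \frac{B{\left(952 \right)}}{M} = - \frac{2316251}{226720} + \frac{962}{\frac{3907920}{1871}} = \left(-2316251\right) \frac{1}{226720} + 962 \cdot \frac{1871}{3907920} = - \frac{2316251}{226720} + \frac{899951}{1953960} = - \frac{108045622831}{11075045280}$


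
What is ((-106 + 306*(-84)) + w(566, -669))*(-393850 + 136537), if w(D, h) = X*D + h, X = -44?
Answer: 13221513879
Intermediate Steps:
w(D, h) = h - 44*D (w(D, h) = -44*D + h = h - 44*D)
((-106 + 306*(-84)) + w(566, -669))*(-393850 + 136537) = ((-106 + 306*(-84)) + (-669 - 44*566))*(-393850 + 136537) = ((-106 - 25704) + (-669 - 24904))*(-257313) = (-25810 - 25573)*(-257313) = -51383*(-257313) = 13221513879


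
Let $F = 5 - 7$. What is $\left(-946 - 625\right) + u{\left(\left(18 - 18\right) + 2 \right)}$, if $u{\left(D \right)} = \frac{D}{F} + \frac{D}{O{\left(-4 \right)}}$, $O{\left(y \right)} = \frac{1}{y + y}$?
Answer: $-1588$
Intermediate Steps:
$F = -2$
$O{\left(y \right)} = \frac{1}{2 y}$
$u{\left(D \right)} = - \frac{17 D}{2}$ ($u{\left(D \right)} = \frac{D}{-2} + \frac{D}{\frac{1}{2} \frac{1}{-4}} = D \left(- \frac{1}{2}\right) + \frac{D}{\frac{1}{2} \left(- \frac{1}{4}\right)} = - \frac{D}{2} + \frac{D}{- \frac{1}{8}} = - \frac{D}{2} + D \left(-8\right) = - \frac{D}{2} - 8 D = - \frac{17 D}{2}$)
$\left(-946 - 625\right) + u{\left(\left(18 - 18\right) + 2 \right)} = \left(-946 - 625\right) - \frac{17 \left(\left(18 - 18\right) + 2\right)}{2} = -1571 - \frac{17 \left(0 + 2\right)}{2} = -1571 - 17 = -1588$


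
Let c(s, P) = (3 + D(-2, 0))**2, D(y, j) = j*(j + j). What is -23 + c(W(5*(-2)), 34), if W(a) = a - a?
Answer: -14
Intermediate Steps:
D(y, j) = 2*j**2 (D(y, j) = j*(2*j) = 2*j**2)
W(a) = 0
c(s, P) = 9 (c(s, P) = (3 + 2*0**2)**2 = (3 + 2*0)**2 = (3 + 0)**2 = 3**2 = 9)
-23 + c(W(5*(-2)), 34) = -23 + 9 = -14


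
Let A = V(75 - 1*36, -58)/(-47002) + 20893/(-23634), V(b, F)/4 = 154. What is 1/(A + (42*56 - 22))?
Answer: 555422634/1293636451555 ≈ 0.00042935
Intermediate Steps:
V(b, F) = 616 (V(b, F) = 4*154 = 616)
A = -498285665/555422634 (A = 616/(-47002) + 20893/(-23634) = 616*(-1/47002) + 20893*(-1/23634) = -308/23501 - 20893/23634 = -498285665/555422634 ≈ -0.89713)
1/(A + (42*56 - 22)) = 1/(-498285665/555422634 + (42*56 - 22)) = 1/(-498285665/555422634 + (2352 - 22)) = 1/(-498285665/555422634 + 2330) = 1/(1293636451555/555422634) = 555422634/1293636451555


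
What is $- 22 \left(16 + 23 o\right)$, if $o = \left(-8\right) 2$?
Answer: $7744$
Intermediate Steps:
$o = -16$
$- 22 \left(16 + 23 o\right) = - 22 \left(16 + 23 \left(-16\right)\right) = - 22 \left(16 - 368\right) = \left(-22\right) \left(-352\right) = 7744$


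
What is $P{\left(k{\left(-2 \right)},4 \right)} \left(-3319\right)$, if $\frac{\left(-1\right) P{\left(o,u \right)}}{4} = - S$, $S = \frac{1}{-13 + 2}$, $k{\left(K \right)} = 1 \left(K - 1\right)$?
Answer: $\frac{13276}{11} \approx 1206.9$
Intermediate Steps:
$k{\left(K \right)} = -1 + K$ ($k{\left(K \right)} = 1 \left(-1 + K\right) = -1 + K$)
$S = - \frac{1}{11}$ ($S = \frac{1}{-11} = - \frac{1}{11} \approx -0.090909$)
$P{\left(o,u \right)} = - \frac{4}{11}$ ($P{\left(o,u \right)} = - 4 \left(\left(-1\right) \left(- \frac{1}{11}\right)\right) = \left(-4\right) \frac{1}{11} = - \frac{4}{11}$)
$P{\left(k{\left(-2 \right)},4 \right)} \left(-3319\right) = \left(- \frac{4}{11}\right) \left(-3319\right) = \frac{13276}{11}$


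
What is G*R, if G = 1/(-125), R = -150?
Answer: 6/5 ≈ 1.2000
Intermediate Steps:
G = -1/125 ≈ -0.0080000
G*R = -1/125*(-150) = 6/5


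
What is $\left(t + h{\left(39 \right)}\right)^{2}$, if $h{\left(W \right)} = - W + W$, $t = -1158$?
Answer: $1340964$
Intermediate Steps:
$h{\left(W \right)} = 0$
$\left(t + h{\left(39 \right)}\right)^{2} = \left(-1158 + 0\right)^{2} = \left(-1158\right)^{2} = 1340964$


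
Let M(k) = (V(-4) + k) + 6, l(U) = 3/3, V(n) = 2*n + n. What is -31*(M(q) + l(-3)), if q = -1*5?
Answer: 310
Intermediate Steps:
q = -5
V(n) = 3*n
l(U) = 1 (l(U) = 3*(1/3) = 1)
M(k) = -6 + k (M(k) = (3*(-4) + k) + 6 = (-12 + k) + 6 = -6 + k)
-31*(M(q) + l(-3)) = -31*((-6 - 5) + 1) = -31*(-11 + 1) = -31*(-10) = 310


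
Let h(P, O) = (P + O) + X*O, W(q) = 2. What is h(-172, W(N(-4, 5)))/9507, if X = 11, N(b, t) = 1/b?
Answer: -148/9507 ≈ -0.015567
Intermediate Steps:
h(P, O) = P + 12*O (h(P, O) = (P + O) + 11*O = (O + P) + 11*O = P + 12*O)
h(-172, W(N(-4, 5)))/9507 = (-172 + 12*2)/9507 = (-172 + 24)*(1/9507) = -148*1/9507 = -148/9507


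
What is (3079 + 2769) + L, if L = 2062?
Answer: 7910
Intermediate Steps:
(3079 + 2769) + L = (3079 + 2769) + 2062 = 5848 + 2062 = 7910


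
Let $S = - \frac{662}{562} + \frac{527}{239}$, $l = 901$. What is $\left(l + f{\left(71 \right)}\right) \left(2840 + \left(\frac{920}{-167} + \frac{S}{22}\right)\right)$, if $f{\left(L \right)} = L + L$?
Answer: $\frac{364737085714029}{123371083} \approx 2.9564 \cdot 10^{6}$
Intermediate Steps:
$f{\left(L \right)} = 2 L$
$S = \frac{68978}{67159}$ ($S = \left(-662\right) \frac{1}{562} + 527 \cdot \frac{1}{239} = - \frac{331}{281} + \frac{527}{239} = \frac{68978}{67159} \approx 1.0271$)
$\left(l + f{\left(71 \right)}\right) \left(2840 + \left(\frac{920}{-167} + \frac{S}{22}\right)\right) = \left(901 + 2 \cdot 71\right) \left(2840 + \left(\frac{920}{-167} + \frac{68978}{67159 \cdot 22}\right)\right) = \left(901 + 142\right) \left(2840 + \left(920 \left(- \frac{1}{167}\right) + \frac{68978}{67159} \cdot \frac{1}{22}\right)\right) = 1043 \left(2840 + \left(- \frac{920}{167} + \frac{34489}{738749}\right)\right) = 1043 \left(2840 - \frac{673889417}{123371083}\right) = 1043 \cdot \frac{349699986303}{123371083} = \frac{364737085714029}{123371083}$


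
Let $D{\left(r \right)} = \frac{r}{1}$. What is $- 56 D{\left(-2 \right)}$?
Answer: $112$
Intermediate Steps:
$D{\left(r \right)} = r$ ($D{\left(r \right)} = r 1 = r$)
$- 56 D{\left(-2 \right)} = \left(-56\right) \left(-2\right) = 112$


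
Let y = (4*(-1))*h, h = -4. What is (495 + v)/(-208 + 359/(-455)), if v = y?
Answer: -232505/94999 ≈ -2.4474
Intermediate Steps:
y = 16 (y = (4*(-1))*(-4) = -4*(-4) = 16)
v = 16
(495 + v)/(-208 + 359/(-455)) = (495 + 16)/(-208 + 359/(-455)) = 511/(-208 + 359*(-1/455)) = 511/(-208 - 359/455) = 511/(-94999/455) = 511*(-455/94999) = -232505/94999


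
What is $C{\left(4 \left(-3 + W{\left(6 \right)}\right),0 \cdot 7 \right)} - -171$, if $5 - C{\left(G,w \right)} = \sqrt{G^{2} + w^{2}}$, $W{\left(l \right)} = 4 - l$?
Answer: $156$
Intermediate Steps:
$C{\left(G,w \right)} = 5 - \sqrt{G^{2} + w^{2}}$
$C{\left(4 \left(-3 + W{\left(6 \right)}\right),0 \cdot 7 \right)} - -171 = \left(5 - \sqrt{\left(4 \left(-3 + \left(4 - 6\right)\right)\right)^{2} + \left(0 \cdot 7\right)^{2}}\right) - -171 = \left(5 - \sqrt{\left(4 \left(-3 + \left(4 - 6\right)\right)\right)^{2} + 0^{2}}\right) + 171 = \left(5 - \sqrt{\left(4 \left(-3 - 2\right)\right)^{2} + 0}\right) + 171 = \left(5 - \sqrt{\left(4 \left(-5\right)\right)^{2} + 0}\right) + 171 = \left(5 - \sqrt{\left(-20\right)^{2} + 0}\right) + 171 = \left(5 - \sqrt{400 + 0}\right) + 171 = \left(5 - \sqrt{400}\right) + 171 = \left(5 - 20\right) + 171 = -15 + 171 = 156$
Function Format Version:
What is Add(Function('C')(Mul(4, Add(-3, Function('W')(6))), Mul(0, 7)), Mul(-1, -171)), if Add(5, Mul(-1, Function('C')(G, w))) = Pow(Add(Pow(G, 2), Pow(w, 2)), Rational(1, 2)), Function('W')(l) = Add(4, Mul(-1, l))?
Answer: 156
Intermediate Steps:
Function('C')(G, w) = Add(5, Mul(-1, Pow(Add(Pow(G, 2), Pow(w, 2)), Rational(1, 2))))
Add(Function('C')(Mul(4, Add(-3, Function('W')(6))), Mul(0, 7)), Mul(-1, -171)) = Add(Add(5, Mul(-1, Pow(Add(Pow(Mul(4, Add(-3, Add(4, Mul(-1, 6)))), 2), Pow(Mul(0, 7), 2)), Rational(1, 2)))), Mul(-1, -171)) = Add(Add(5, Mul(-1, Pow(Add(Pow(Mul(4, Add(-3, Add(4, -6))), 2), Pow(0, 2)), Rational(1, 2)))), 171) = Add(Add(5, Mul(-1, Pow(Add(Pow(Mul(4, Add(-3, -2)), 2), 0), Rational(1, 2)))), 171) = Add(Add(5, Mul(-1, Pow(Add(Pow(Mul(4, -5), 2), 0), Rational(1, 2)))), 171) = Add(Add(5, Mul(-1, Pow(Add(Pow(-20, 2), 0), Rational(1, 2)))), 171) = Add(Add(5, Mul(-1, Pow(Add(400, 0), Rational(1, 2)))), 171) = Add(Add(5, Mul(-1, Pow(400, Rational(1, 2)))), 171) = Add(Add(5, Mul(-1, 20)), 171) = Add(Add(5, -20), 171) = Add(-15, 171) = 156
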